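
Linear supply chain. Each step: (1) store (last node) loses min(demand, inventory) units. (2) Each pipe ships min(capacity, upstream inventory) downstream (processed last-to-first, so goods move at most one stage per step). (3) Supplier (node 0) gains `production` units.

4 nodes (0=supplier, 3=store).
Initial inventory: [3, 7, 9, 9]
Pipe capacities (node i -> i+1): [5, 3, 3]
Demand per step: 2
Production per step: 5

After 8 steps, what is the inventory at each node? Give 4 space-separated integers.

Step 1: demand=2,sold=2 ship[2->3]=3 ship[1->2]=3 ship[0->1]=3 prod=5 -> inv=[5 7 9 10]
Step 2: demand=2,sold=2 ship[2->3]=3 ship[1->2]=3 ship[0->1]=5 prod=5 -> inv=[5 9 9 11]
Step 3: demand=2,sold=2 ship[2->3]=3 ship[1->2]=3 ship[0->1]=5 prod=5 -> inv=[5 11 9 12]
Step 4: demand=2,sold=2 ship[2->3]=3 ship[1->2]=3 ship[0->1]=5 prod=5 -> inv=[5 13 9 13]
Step 5: demand=2,sold=2 ship[2->3]=3 ship[1->2]=3 ship[0->1]=5 prod=5 -> inv=[5 15 9 14]
Step 6: demand=2,sold=2 ship[2->3]=3 ship[1->2]=3 ship[0->1]=5 prod=5 -> inv=[5 17 9 15]
Step 7: demand=2,sold=2 ship[2->3]=3 ship[1->2]=3 ship[0->1]=5 prod=5 -> inv=[5 19 9 16]
Step 8: demand=2,sold=2 ship[2->3]=3 ship[1->2]=3 ship[0->1]=5 prod=5 -> inv=[5 21 9 17]

5 21 9 17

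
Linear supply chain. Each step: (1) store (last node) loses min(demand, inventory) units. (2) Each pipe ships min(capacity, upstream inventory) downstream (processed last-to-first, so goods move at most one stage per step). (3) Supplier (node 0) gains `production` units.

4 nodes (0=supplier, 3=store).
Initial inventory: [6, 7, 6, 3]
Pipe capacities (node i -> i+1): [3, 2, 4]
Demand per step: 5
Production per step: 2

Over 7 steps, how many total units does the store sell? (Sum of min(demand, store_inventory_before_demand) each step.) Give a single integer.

Step 1: sold=3 (running total=3) -> [5 8 4 4]
Step 2: sold=4 (running total=7) -> [4 9 2 4]
Step 3: sold=4 (running total=11) -> [3 10 2 2]
Step 4: sold=2 (running total=13) -> [2 11 2 2]
Step 5: sold=2 (running total=15) -> [2 11 2 2]
Step 6: sold=2 (running total=17) -> [2 11 2 2]
Step 7: sold=2 (running total=19) -> [2 11 2 2]

Answer: 19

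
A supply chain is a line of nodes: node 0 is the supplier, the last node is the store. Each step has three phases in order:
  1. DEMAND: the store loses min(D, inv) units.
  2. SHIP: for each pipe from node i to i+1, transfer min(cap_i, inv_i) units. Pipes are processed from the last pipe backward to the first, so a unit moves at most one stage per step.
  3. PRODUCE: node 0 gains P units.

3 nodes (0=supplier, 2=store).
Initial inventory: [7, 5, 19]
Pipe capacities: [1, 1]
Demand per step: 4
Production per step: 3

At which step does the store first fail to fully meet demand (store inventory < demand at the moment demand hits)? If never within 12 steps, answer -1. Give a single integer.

Step 1: demand=4,sold=4 ship[1->2]=1 ship[0->1]=1 prod=3 -> [9 5 16]
Step 2: demand=4,sold=4 ship[1->2]=1 ship[0->1]=1 prod=3 -> [11 5 13]
Step 3: demand=4,sold=4 ship[1->2]=1 ship[0->1]=1 prod=3 -> [13 5 10]
Step 4: demand=4,sold=4 ship[1->2]=1 ship[0->1]=1 prod=3 -> [15 5 7]
Step 5: demand=4,sold=4 ship[1->2]=1 ship[0->1]=1 prod=3 -> [17 5 4]
Step 6: demand=4,sold=4 ship[1->2]=1 ship[0->1]=1 prod=3 -> [19 5 1]
Step 7: demand=4,sold=1 ship[1->2]=1 ship[0->1]=1 prod=3 -> [21 5 1]
Step 8: demand=4,sold=1 ship[1->2]=1 ship[0->1]=1 prod=3 -> [23 5 1]
Step 9: demand=4,sold=1 ship[1->2]=1 ship[0->1]=1 prod=3 -> [25 5 1]
Step 10: demand=4,sold=1 ship[1->2]=1 ship[0->1]=1 prod=3 -> [27 5 1]
Step 11: demand=4,sold=1 ship[1->2]=1 ship[0->1]=1 prod=3 -> [29 5 1]
Step 12: demand=4,sold=1 ship[1->2]=1 ship[0->1]=1 prod=3 -> [31 5 1]
First stockout at step 7

7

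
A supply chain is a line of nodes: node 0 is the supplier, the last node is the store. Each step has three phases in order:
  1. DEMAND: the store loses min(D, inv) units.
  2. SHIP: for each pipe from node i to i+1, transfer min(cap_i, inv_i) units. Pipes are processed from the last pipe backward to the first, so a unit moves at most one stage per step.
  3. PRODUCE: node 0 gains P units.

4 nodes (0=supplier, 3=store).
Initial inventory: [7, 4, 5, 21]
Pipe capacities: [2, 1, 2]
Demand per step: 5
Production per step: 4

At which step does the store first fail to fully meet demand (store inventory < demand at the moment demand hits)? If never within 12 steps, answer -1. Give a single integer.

Step 1: demand=5,sold=5 ship[2->3]=2 ship[1->2]=1 ship[0->1]=2 prod=4 -> [9 5 4 18]
Step 2: demand=5,sold=5 ship[2->3]=2 ship[1->2]=1 ship[0->1]=2 prod=4 -> [11 6 3 15]
Step 3: demand=5,sold=5 ship[2->3]=2 ship[1->2]=1 ship[0->1]=2 prod=4 -> [13 7 2 12]
Step 4: demand=5,sold=5 ship[2->3]=2 ship[1->2]=1 ship[0->1]=2 prod=4 -> [15 8 1 9]
Step 5: demand=5,sold=5 ship[2->3]=1 ship[1->2]=1 ship[0->1]=2 prod=4 -> [17 9 1 5]
Step 6: demand=5,sold=5 ship[2->3]=1 ship[1->2]=1 ship[0->1]=2 prod=4 -> [19 10 1 1]
Step 7: demand=5,sold=1 ship[2->3]=1 ship[1->2]=1 ship[0->1]=2 prod=4 -> [21 11 1 1]
Step 8: demand=5,sold=1 ship[2->3]=1 ship[1->2]=1 ship[0->1]=2 prod=4 -> [23 12 1 1]
Step 9: demand=5,sold=1 ship[2->3]=1 ship[1->2]=1 ship[0->1]=2 prod=4 -> [25 13 1 1]
Step 10: demand=5,sold=1 ship[2->3]=1 ship[1->2]=1 ship[0->1]=2 prod=4 -> [27 14 1 1]
Step 11: demand=5,sold=1 ship[2->3]=1 ship[1->2]=1 ship[0->1]=2 prod=4 -> [29 15 1 1]
Step 12: demand=5,sold=1 ship[2->3]=1 ship[1->2]=1 ship[0->1]=2 prod=4 -> [31 16 1 1]
First stockout at step 7

7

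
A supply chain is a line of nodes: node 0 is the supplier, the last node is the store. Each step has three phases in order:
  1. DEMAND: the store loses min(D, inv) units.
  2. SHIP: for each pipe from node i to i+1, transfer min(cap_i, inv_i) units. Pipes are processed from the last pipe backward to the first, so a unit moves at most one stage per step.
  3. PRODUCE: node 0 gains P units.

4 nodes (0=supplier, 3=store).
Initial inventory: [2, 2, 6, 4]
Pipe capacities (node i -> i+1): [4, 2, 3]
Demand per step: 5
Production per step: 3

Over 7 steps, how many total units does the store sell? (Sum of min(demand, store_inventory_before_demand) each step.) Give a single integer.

Answer: 20

Derivation:
Step 1: sold=4 (running total=4) -> [3 2 5 3]
Step 2: sold=3 (running total=7) -> [3 3 4 3]
Step 3: sold=3 (running total=10) -> [3 4 3 3]
Step 4: sold=3 (running total=13) -> [3 5 2 3]
Step 5: sold=3 (running total=16) -> [3 6 2 2]
Step 6: sold=2 (running total=18) -> [3 7 2 2]
Step 7: sold=2 (running total=20) -> [3 8 2 2]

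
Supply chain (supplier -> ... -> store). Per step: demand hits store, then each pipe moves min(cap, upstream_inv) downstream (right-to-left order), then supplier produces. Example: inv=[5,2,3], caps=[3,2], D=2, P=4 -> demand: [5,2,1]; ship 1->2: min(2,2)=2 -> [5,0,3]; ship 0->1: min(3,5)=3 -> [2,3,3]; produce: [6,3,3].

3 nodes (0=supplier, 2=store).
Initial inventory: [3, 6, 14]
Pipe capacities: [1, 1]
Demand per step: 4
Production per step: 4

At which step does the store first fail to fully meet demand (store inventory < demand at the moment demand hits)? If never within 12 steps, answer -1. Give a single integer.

Step 1: demand=4,sold=4 ship[1->2]=1 ship[0->1]=1 prod=4 -> [6 6 11]
Step 2: demand=4,sold=4 ship[1->2]=1 ship[0->1]=1 prod=4 -> [9 6 8]
Step 3: demand=4,sold=4 ship[1->2]=1 ship[0->1]=1 prod=4 -> [12 6 5]
Step 4: demand=4,sold=4 ship[1->2]=1 ship[0->1]=1 prod=4 -> [15 6 2]
Step 5: demand=4,sold=2 ship[1->2]=1 ship[0->1]=1 prod=4 -> [18 6 1]
Step 6: demand=4,sold=1 ship[1->2]=1 ship[0->1]=1 prod=4 -> [21 6 1]
Step 7: demand=4,sold=1 ship[1->2]=1 ship[0->1]=1 prod=4 -> [24 6 1]
Step 8: demand=4,sold=1 ship[1->2]=1 ship[0->1]=1 prod=4 -> [27 6 1]
Step 9: demand=4,sold=1 ship[1->2]=1 ship[0->1]=1 prod=4 -> [30 6 1]
Step 10: demand=4,sold=1 ship[1->2]=1 ship[0->1]=1 prod=4 -> [33 6 1]
Step 11: demand=4,sold=1 ship[1->2]=1 ship[0->1]=1 prod=4 -> [36 6 1]
Step 12: demand=4,sold=1 ship[1->2]=1 ship[0->1]=1 prod=4 -> [39 6 1]
First stockout at step 5

5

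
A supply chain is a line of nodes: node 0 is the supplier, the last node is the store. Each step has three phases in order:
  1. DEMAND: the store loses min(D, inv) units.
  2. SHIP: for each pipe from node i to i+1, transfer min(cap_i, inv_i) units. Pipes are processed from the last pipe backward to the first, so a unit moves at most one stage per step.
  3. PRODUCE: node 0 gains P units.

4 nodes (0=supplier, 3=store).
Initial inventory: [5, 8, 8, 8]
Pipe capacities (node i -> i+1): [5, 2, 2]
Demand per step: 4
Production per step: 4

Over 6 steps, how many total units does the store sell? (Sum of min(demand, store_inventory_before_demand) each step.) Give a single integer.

Step 1: sold=4 (running total=4) -> [4 11 8 6]
Step 2: sold=4 (running total=8) -> [4 13 8 4]
Step 3: sold=4 (running total=12) -> [4 15 8 2]
Step 4: sold=2 (running total=14) -> [4 17 8 2]
Step 5: sold=2 (running total=16) -> [4 19 8 2]
Step 6: sold=2 (running total=18) -> [4 21 8 2]

Answer: 18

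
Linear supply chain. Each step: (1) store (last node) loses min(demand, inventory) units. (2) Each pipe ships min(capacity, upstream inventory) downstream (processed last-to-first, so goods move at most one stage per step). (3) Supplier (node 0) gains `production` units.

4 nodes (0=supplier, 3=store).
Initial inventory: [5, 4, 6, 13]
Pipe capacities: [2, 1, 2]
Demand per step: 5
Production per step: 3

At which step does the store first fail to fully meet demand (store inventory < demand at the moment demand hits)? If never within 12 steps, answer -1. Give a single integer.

Step 1: demand=5,sold=5 ship[2->3]=2 ship[1->2]=1 ship[0->1]=2 prod=3 -> [6 5 5 10]
Step 2: demand=5,sold=5 ship[2->3]=2 ship[1->2]=1 ship[0->1]=2 prod=3 -> [7 6 4 7]
Step 3: demand=5,sold=5 ship[2->3]=2 ship[1->2]=1 ship[0->1]=2 prod=3 -> [8 7 3 4]
Step 4: demand=5,sold=4 ship[2->3]=2 ship[1->2]=1 ship[0->1]=2 prod=3 -> [9 8 2 2]
Step 5: demand=5,sold=2 ship[2->3]=2 ship[1->2]=1 ship[0->1]=2 prod=3 -> [10 9 1 2]
Step 6: demand=5,sold=2 ship[2->3]=1 ship[1->2]=1 ship[0->1]=2 prod=3 -> [11 10 1 1]
Step 7: demand=5,sold=1 ship[2->3]=1 ship[1->2]=1 ship[0->1]=2 prod=3 -> [12 11 1 1]
Step 8: demand=5,sold=1 ship[2->3]=1 ship[1->2]=1 ship[0->1]=2 prod=3 -> [13 12 1 1]
Step 9: demand=5,sold=1 ship[2->3]=1 ship[1->2]=1 ship[0->1]=2 prod=3 -> [14 13 1 1]
Step 10: demand=5,sold=1 ship[2->3]=1 ship[1->2]=1 ship[0->1]=2 prod=3 -> [15 14 1 1]
Step 11: demand=5,sold=1 ship[2->3]=1 ship[1->2]=1 ship[0->1]=2 prod=3 -> [16 15 1 1]
Step 12: demand=5,sold=1 ship[2->3]=1 ship[1->2]=1 ship[0->1]=2 prod=3 -> [17 16 1 1]
First stockout at step 4

4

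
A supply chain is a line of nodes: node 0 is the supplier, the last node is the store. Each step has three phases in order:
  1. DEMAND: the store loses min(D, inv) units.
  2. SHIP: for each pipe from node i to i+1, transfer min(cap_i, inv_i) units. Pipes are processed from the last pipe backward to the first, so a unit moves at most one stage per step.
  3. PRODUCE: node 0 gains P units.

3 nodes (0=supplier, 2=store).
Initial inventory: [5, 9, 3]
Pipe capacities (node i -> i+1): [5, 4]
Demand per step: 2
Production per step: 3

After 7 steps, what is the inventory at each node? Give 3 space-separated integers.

Step 1: demand=2,sold=2 ship[1->2]=4 ship[0->1]=5 prod=3 -> inv=[3 10 5]
Step 2: demand=2,sold=2 ship[1->2]=4 ship[0->1]=3 prod=3 -> inv=[3 9 7]
Step 3: demand=2,sold=2 ship[1->2]=4 ship[0->1]=3 prod=3 -> inv=[3 8 9]
Step 4: demand=2,sold=2 ship[1->2]=4 ship[0->1]=3 prod=3 -> inv=[3 7 11]
Step 5: demand=2,sold=2 ship[1->2]=4 ship[0->1]=3 prod=3 -> inv=[3 6 13]
Step 6: demand=2,sold=2 ship[1->2]=4 ship[0->1]=3 prod=3 -> inv=[3 5 15]
Step 7: demand=2,sold=2 ship[1->2]=4 ship[0->1]=3 prod=3 -> inv=[3 4 17]

3 4 17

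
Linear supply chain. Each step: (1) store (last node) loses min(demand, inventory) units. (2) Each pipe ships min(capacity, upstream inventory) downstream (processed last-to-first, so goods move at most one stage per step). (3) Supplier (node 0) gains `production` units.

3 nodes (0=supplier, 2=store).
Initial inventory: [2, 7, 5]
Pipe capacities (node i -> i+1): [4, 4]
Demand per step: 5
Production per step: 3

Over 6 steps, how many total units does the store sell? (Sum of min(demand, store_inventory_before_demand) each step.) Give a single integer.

Answer: 23

Derivation:
Step 1: sold=5 (running total=5) -> [3 5 4]
Step 2: sold=4 (running total=9) -> [3 4 4]
Step 3: sold=4 (running total=13) -> [3 3 4]
Step 4: sold=4 (running total=17) -> [3 3 3]
Step 5: sold=3 (running total=20) -> [3 3 3]
Step 6: sold=3 (running total=23) -> [3 3 3]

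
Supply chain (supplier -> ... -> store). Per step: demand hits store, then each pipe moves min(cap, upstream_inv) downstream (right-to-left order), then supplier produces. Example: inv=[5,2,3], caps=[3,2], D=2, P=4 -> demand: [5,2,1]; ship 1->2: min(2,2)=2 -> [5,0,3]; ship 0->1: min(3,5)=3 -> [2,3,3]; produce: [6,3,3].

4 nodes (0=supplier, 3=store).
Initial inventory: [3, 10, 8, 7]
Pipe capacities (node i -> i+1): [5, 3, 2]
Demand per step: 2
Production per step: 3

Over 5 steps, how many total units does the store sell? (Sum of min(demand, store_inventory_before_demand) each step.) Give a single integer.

Step 1: sold=2 (running total=2) -> [3 10 9 7]
Step 2: sold=2 (running total=4) -> [3 10 10 7]
Step 3: sold=2 (running total=6) -> [3 10 11 7]
Step 4: sold=2 (running total=8) -> [3 10 12 7]
Step 5: sold=2 (running total=10) -> [3 10 13 7]

Answer: 10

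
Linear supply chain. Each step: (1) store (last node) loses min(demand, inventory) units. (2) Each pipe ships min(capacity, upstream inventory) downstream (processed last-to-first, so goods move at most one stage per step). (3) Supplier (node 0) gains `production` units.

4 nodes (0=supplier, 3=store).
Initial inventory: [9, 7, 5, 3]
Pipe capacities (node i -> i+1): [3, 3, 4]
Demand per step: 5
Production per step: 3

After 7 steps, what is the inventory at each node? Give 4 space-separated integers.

Step 1: demand=5,sold=3 ship[2->3]=4 ship[1->2]=3 ship[0->1]=3 prod=3 -> inv=[9 7 4 4]
Step 2: demand=5,sold=4 ship[2->3]=4 ship[1->2]=3 ship[0->1]=3 prod=3 -> inv=[9 7 3 4]
Step 3: demand=5,sold=4 ship[2->3]=3 ship[1->2]=3 ship[0->1]=3 prod=3 -> inv=[9 7 3 3]
Step 4: demand=5,sold=3 ship[2->3]=3 ship[1->2]=3 ship[0->1]=3 prod=3 -> inv=[9 7 3 3]
Step 5: demand=5,sold=3 ship[2->3]=3 ship[1->2]=3 ship[0->1]=3 prod=3 -> inv=[9 7 3 3]
Step 6: demand=5,sold=3 ship[2->3]=3 ship[1->2]=3 ship[0->1]=3 prod=3 -> inv=[9 7 3 3]
Step 7: demand=5,sold=3 ship[2->3]=3 ship[1->2]=3 ship[0->1]=3 prod=3 -> inv=[9 7 3 3]

9 7 3 3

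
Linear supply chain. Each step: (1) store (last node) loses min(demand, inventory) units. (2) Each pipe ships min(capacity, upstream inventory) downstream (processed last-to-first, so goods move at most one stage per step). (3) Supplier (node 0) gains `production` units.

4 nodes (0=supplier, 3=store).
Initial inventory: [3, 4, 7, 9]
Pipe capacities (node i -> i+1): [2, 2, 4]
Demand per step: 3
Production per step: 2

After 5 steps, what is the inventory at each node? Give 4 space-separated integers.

Step 1: demand=3,sold=3 ship[2->3]=4 ship[1->2]=2 ship[0->1]=2 prod=2 -> inv=[3 4 5 10]
Step 2: demand=3,sold=3 ship[2->3]=4 ship[1->2]=2 ship[0->1]=2 prod=2 -> inv=[3 4 3 11]
Step 3: demand=3,sold=3 ship[2->3]=3 ship[1->2]=2 ship[0->1]=2 prod=2 -> inv=[3 4 2 11]
Step 4: demand=3,sold=3 ship[2->3]=2 ship[1->2]=2 ship[0->1]=2 prod=2 -> inv=[3 4 2 10]
Step 5: demand=3,sold=3 ship[2->3]=2 ship[1->2]=2 ship[0->1]=2 prod=2 -> inv=[3 4 2 9]

3 4 2 9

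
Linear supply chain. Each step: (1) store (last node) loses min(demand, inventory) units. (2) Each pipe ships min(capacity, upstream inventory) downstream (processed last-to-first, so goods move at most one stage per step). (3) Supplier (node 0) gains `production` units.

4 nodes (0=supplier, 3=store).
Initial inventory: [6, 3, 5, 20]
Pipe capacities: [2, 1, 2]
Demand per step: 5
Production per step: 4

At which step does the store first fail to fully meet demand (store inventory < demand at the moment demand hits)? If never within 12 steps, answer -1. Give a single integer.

Step 1: demand=5,sold=5 ship[2->3]=2 ship[1->2]=1 ship[0->1]=2 prod=4 -> [8 4 4 17]
Step 2: demand=5,sold=5 ship[2->3]=2 ship[1->2]=1 ship[0->1]=2 prod=4 -> [10 5 3 14]
Step 3: demand=5,sold=5 ship[2->3]=2 ship[1->2]=1 ship[0->1]=2 prod=4 -> [12 6 2 11]
Step 4: demand=5,sold=5 ship[2->3]=2 ship[1->2]=1 ship[0->1]=2 prod=4 -> [14 7 1 8]
Step 5: demand=5,sold=5 ship[2->3]=1 ship[1->2]=1 ship[0->1]=2 prod=4 -> [16 8 1 4]
Step 6: demand=5,sold=4 ship[2->3]=1 ship[1->2]=1 ship[0->1]=2 prod=4 -> [18 9 1 1]
Step 7: demand=5,sold=1 ship[2->3]=1 ship[1->2]=1 ship[0->1]=2 prod=4 -> [20 10 1 1]
Step 8: demand=5,sold=1 ship[2->3]=1 ship[1->2]=1 ship[0->1]=2 prod=4 -> [22 11 1 1]
Step 9: demand=5,sold=1 ship[2->3]=1 ship[1->2]=1 ship[0->1]=2 prod=4 -> [24 12 1 1]
Step 10: demand=5,sold=1 ship[2->3]=1 ship[1->2]=1 ship[0->1]=2 prod=4 -> [26 13 1 1]
Step 11: demand=5,sold=1 ship[2->3]=1 ship[1->2]=1 ship[0->1]=2 prod=4 -> [28 14 1 1]
Step 12: demand=5,sold=1 ship[2->3]=1 ship[1->2]=1 ship[0->1]=2 prod=4 -> [30 15 1 1]
First stockout at step 6

6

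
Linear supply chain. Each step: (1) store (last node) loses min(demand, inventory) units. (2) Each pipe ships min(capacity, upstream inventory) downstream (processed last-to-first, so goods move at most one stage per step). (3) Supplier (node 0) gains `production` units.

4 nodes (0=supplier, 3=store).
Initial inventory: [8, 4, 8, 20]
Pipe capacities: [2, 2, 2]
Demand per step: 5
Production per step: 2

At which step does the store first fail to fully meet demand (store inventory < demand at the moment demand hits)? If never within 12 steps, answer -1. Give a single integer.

Step 1: demand=5,sold=5 ship[2->3]=2 ship[1->2]=2 ship[0->1]=2 prod=2 -> [8 4 8 17]
Step 2: demand=5,sold=5 ship[2->3]=2 ship[1->2]=2 ship[0->1]=2 prod=2 -> [8 4 8 14]
Step 3: demand=5,sold=5 ship[2->3]=2 ship[1->2]=2 ship[0->1]=2 prod=2 -> [8 4 8 11]
Step 4: demand=5,sold=5 ship[2->3]=2 ship[1->2]=2 ship[0->1]=2 prod=2 -> [8 4 8 8]
Step 5: demand=5,sold=5 ship[2->3]=2 ship[1->2]=2 ship[0->1]=2 prod=2 -> [8 4 8 5]
Step 6: demand=5,sold=5 ship[2->3]=2 ship[1->2]=2 ship[0->1]=2 prod=2 -> [8 4 8 2]
Step 7: demand=5,sold=2 ship[2->3]=2 ship[1->2]=2 ship[0->1]=2 prod=2 -> [8 4 8 2]
Step 8: demand=5,sold=2 ship[2->3]=2 ship[1->2]=2 ship[0->1]=2 prod=2 -> [8 4 8 2]
Step 9: demand=5,sold=2 ship[2->3]=2 ship[1->2]=2 ship[0->1]=2 prod=2 -> [8 4 8 2]
Step 10: demand=5,sold=2 ship[2->3]=2 ship[1->2]=2 ship[0->1]=2 prod=2 -> [8 4 8 2]
Step 11: demand=5,sold=2 ship[2->3]=2 ship[1->2]=2 ship[0->1]=2 prod=2 -> [8 4 8 2]
Step 12: demand=5,sold=2 ship[2->3]=2 ship[1->2]=2 ship[0->1]=2 prod=2 -> [8 4 8 2]
First stockout at step 7

7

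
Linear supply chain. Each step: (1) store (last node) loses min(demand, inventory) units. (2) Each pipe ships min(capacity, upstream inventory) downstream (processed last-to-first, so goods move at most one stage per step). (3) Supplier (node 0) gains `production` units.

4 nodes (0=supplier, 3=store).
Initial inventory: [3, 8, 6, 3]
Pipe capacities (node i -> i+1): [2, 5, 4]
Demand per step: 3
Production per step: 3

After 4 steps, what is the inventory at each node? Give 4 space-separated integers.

Step 1: demand=3,sold=3 ship[2->3]=4 ship[1->2]=5 ship[0->1]=2 prod=3 -> inv=[4 5 7 4]
Step 2: demand=3,sold=3 ship[2->3]=4 ship[1->2]=5 ship[0->1]=2 prod=3 -> inv=[5 2 8 5]
Step 3: demand=3,sold=3 ship[2->3]=4 ship[1->2]=2 ship[0->1]=2 prod=3 -> inv=[6 2 6 6]
Step 4: demand=3,sold=3 ship[2->3]=4 ship[1->2]=2 ship[0->1]=2 prod=3 -> inv=[7 2 4 7]

7 2 4 7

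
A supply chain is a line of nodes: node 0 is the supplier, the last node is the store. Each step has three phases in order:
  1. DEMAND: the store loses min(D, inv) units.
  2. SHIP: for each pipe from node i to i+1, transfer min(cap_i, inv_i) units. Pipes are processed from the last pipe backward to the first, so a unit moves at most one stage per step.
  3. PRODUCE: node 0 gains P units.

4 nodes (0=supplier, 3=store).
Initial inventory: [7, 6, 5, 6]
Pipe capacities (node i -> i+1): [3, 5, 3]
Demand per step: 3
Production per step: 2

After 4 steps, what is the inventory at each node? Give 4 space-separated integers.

Step 1: demand=3,sold=3 ship[2->3]=3 ship[1->2]=5 ship[0->1]=3 prod=2 -> inv=[6 4 7 6]
Step 2: demand=3,sold=3 ship[2->3]=3 ship[1->2]=4 ship[0->1]=3 prod=2 -> inv=[5 3 8 6]
Step 3: demand=3,sold=3 ship[2->3]=3 ship[1->2]=3 ship[0->1]=3 prod=2 -> inv=[4 3 8 6]
Step 4: demand=3,sold=3 ship[2->3]=3 ship[1->2]=3 ship[0->1]=3 prod=2 -> inv=[3 3 8 6]

3 3 8 6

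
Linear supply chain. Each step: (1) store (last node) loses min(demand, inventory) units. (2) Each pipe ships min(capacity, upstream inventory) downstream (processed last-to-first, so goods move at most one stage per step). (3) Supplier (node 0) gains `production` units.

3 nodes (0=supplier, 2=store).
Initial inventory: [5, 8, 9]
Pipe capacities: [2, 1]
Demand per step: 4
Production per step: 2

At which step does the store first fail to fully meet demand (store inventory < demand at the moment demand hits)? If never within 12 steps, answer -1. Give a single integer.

Step 1: demand=4,sold=4 ship[1->2]=1 ship[0->1]=2 prod=2 -> [5 9 6]
Step 2: demand=4,sold=4 ship[1->2]=1 ship[0->1]=2 prod=2 -> [5 10 3]
Step 3: demand=4,sold=3 ship[1->2]=1 ship[0->1]=2 prod=2 -> [5 11 1]
Step 4: demand=4,sold=1 ship[1->2]=1 ship[0->1]=2 prod=2 -> [5 12 1]
Step 5: demand=4,sold=1 ship[1->2]=1 ship[0->1]=2 prod=2 -> [5 13 1]
Step 6: demand=4,sold=1 ship[1->2]=1 ship[0->1]=2 prod=2 -> [5 14 1]
Step 7: demand=4,sold=1 ship[1->2]=1 ship[0->1]=2 prod=2 -> [5 15 1]
Step 8: demand=4,sold=1 ship[1->2]=1 ship[0->1]=2 prod=2 -> [5 16 1]
Step 9: demand=4,sold=1 ship[1->2]=1 ship[0->1]=2 prod=2 -> [5 17 1]
Step 10: demand=4,sold=1 ship[1->2]=1 ship[0->1]=2 prod=2 -> [5 18 1]
Step 11: demand=4,sold=1 ship[1->2]=1 ship[0->1]=2 prod=2 -> [5 19 1]
Step 12: demand=4,sold=1 ship[1->2]=1 ship[0->1]=2 prod=2 -> [5 20 1]
First stockout at step 3

3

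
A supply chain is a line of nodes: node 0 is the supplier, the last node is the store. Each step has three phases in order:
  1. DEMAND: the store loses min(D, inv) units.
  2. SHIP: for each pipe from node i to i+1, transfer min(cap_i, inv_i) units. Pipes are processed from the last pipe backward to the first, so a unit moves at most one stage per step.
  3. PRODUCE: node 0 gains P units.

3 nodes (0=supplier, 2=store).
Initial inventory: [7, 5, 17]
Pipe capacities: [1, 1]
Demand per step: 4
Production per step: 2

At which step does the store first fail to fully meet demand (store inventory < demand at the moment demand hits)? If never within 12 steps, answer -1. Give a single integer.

Step 1: demand=4,sold=4 ship[1->2]=1 ship[0->1]=1 prod=2 -> [8 5 14]
Step 2: demand=4,sold=4 ship[1->2]=1 ship[0->1]=1 prod=2 -> [9 5 11]
Step 3: demand=4,sold=4 ship[1->2]=1 ship[0->1]=1 prod=2 -> [10 5 8]
Step 4: demand=4,sold=4 ship[1->2]=1 ship[0->1]=1 prod=2 -> [11 5 5]
Step 5: demand=4,sold=4 ship[1->2]=1 ship[0->1]=1 prod=2 -> [12 5 2]
Step 6: demand=4,sold=2 ship[1->2]=1 ship[0->1]=1 prod=2 -> [13 5 1]
Step 7: demand=4,sold=1 ship[1->2]=1 ship[0->1]=1 prod=2 -> [14 5 1]
Step 8: demand=4,sold=1 ship[1->2]=1 ship[0->1]=1 prod=2 -> [15 5 1]
Step 9: demand=4,sold=1 ship[1->2]=1 ship[0->1]=1 prod=2 -> [16 5 1]
Step 10: demand=4,sold=1 ship[1->2]=1 ship[0->1]=1 prod=2 -> [17 5 1]
Step 11: demand=4,sold=1 ship[1->2]=1 ship[0->1]=1 prod=2 -> [18 5 1]
Step 12: demand=4,sold=1 ship[1->2]=1 ship[0->1]=1 prod=2 -> [19 5 1]
First stockout at step 6

6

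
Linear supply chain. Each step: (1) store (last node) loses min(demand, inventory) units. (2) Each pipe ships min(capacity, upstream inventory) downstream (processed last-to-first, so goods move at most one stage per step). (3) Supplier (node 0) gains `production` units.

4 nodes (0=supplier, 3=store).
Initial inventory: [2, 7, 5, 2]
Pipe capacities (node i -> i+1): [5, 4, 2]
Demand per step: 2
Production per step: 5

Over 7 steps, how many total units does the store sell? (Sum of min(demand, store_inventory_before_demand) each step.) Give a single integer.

Step 1: sold=2 (running total=2) -> [5 5 7 2]
Step 2: sold=2 (running total=4) -> [5 6 9 2]
Step 3: sold=2 (running total=6) -> [5 7 11 2]
Step 4: sold=2 (running total=8) -> [5 8 13 2]
Step 5: sold=2 (running total=10) -> [5 9 15 2]
Step 6: sold=2 (running total=12) -> [5 10 17 2]
Step 7: sold=2 (running total=14) -> [5 11 19 2]

Answer: 14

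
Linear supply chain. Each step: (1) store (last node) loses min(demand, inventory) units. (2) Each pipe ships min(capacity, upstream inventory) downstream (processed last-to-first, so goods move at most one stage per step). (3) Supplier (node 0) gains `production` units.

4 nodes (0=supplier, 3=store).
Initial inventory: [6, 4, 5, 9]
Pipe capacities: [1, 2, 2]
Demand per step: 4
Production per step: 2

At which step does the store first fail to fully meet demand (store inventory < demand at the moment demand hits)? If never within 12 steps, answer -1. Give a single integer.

Step 1: demand=4,sold=4 ship[2->3]=2 ship[1->2]=2 ship[0->1]=1 prod=2 -> [7 3 5 7]
Step 2: demand=4,sold=4 ship[2->3]=2 ship[1->2]=2 ship[0->1]=1 prod=2 -> [8 2 5 5]
Step 3: demand=4,sold=4 ship[2->3]=2 ship[1->2]=2 ship[0->1]=1 prod=2 -> [9 1 5 3]
Step 4: demand=4,sold=3 ship[2->3]=2 ship[1->2]=1 ship[0->1]=1 prod=2 -> [10 1 4 2]
Step 5: demand=4,sold=2 ship[2->3]=2 ship[1->2]=1 ship[0->1]=1 prod=2 -> [11 1 3 2]
Step 6: demand=4,sold=2 ship[2->3]=2 ship[1->2]=1 ship[0->1]=1 prod=2 -> [12 1 2 2]
Step 7: demand=4,sold=2 ship[2->3]=2 ship[1->2]=1 ship[0->1]=1 prod=2 -> [13 1 1 2]
Step 8: demand=4,sold=2 ship[2->3]=1 ship[1->2]=1 ship[0->1]=1 prod=2 -> [14 1 1 1]
Step 9: demand=4,sold=1 ship[2->3]=1 ship[1->2]=1 ship[0->1]=1 prod=2 -> [15 1 1 1]
Step 10: demand=4,sold=1 ship[2->3]=1 ship[1->2]=1 ship[0->1]=1 prod=2 -> [16 1 1 1]
Step 11: demand=4,sold=1 ship[2->3]=1 ship[1->2]=1 ship[0->1]=1 prod=2 -> [17 1 1 1]
Step 12: demand=4,sold=1 ship[2->3]=1 ship[1->2]=1 ship[0->1]=1 prod=2 -> [18 1 1 1]
First stockout at step 4

4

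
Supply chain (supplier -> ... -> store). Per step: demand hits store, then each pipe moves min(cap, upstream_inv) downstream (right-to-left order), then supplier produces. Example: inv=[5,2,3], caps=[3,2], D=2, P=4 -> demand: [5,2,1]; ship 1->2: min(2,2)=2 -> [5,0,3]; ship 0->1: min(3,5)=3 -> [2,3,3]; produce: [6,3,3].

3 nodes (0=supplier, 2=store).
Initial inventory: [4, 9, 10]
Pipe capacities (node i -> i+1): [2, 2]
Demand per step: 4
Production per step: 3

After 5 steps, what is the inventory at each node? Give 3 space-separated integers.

Step 1: demand=4,sold=4 ship[1->2]=2 ship[0->1]=2 prod=3 -> inv=[5 9 8]
Step 2: demand=4,sold=4 ship[1->2]=2 ship[0->1]=2 prod=3 -> inv=[6 9 6]
Step 3: demand=4,sold=4 ship[1->2]=2 ship[0->1]=2 prod=3 -> inv=[7 9 4]
Step 4: demand=4,sold=4 ship[1->2]=2 ship[0->1]=2 prod=3 -> inv=[8 9 2]
Step 5: demand=4,sold=2 ship[1->2]=2 ship[0->1]=2 prod=3 -> inv=[9 9 2]

9 9 2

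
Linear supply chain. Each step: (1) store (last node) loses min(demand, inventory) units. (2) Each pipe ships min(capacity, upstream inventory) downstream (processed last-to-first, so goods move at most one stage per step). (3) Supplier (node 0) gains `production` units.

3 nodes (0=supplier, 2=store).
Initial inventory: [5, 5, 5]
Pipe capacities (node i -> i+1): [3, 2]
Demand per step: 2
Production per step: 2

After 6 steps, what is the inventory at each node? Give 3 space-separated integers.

Step 1: demand=2,sold=2 ship[1->2]=2 ship[0->1]=3 prod=2 -> inv=[4 6 5]
Step 2: demand=2,sold=2 ship[1->2]=2 ship[0->1]=3 prod=2 -> inv=[3 7 5]
Step 3: demand=2,sold=2 ship[1->2]=2 ship[0->1]=3 prod=2 -> inv=[2 8 5]
Step 4: demand=2,sold=2 ship[1->2]=2 ship[0->1]=2 prod=2 -> inv=[2 8 5]
Step 5: demand=2,sold=2 ship[1->2]=2 ship[0->1]=2 prod=2 -> inv=[2 8 5]
Step 6: demand=2,sold=2 ship[1->2]=2 ship[0->1]=2 prod=2 -> inv=[2 8 5]

2 8 5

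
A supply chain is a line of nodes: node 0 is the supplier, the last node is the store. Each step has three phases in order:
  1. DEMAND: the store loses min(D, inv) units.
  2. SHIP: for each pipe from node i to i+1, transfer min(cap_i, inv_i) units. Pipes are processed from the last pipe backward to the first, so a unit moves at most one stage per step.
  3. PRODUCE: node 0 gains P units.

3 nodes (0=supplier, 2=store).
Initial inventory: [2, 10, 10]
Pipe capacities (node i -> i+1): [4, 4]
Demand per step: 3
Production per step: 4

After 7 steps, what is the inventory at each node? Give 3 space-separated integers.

Step 1: demand=3,sold=3 ship[1->2]=4 ship[0->1]=2 prod=4 -> inv=[4 8 11]
Step 2: demand=3,sold=3 ship[1->2]=4 ship[0->1]=4 prod=4 -> inv=[4 8 12]
Step 3: demand=3,sold=3 ship[1->2]=4 ship[0->1]=4 prod=4 -> inv=[4 8 13]
Step 4: demand=3,sold=3 ship[1->2]=4 ship[0->1]=4 prod=4 -> inv=[4 8 14]
Step 5: demand=3,sold=3 ship[1->2]=4 ship[0->1]=4 prod=4 -> inv=[4 8 15]
Step 6: demand=3,sold=3 ship[1->2]=4 ship[0->1]=4 prod=4 -> inv=[4 8 16]
Step 7: demand=3,sold=3 ship[1->2]=4 ship[0->1]=4 prod=4 -> inv=[4 8 17]

4 8 17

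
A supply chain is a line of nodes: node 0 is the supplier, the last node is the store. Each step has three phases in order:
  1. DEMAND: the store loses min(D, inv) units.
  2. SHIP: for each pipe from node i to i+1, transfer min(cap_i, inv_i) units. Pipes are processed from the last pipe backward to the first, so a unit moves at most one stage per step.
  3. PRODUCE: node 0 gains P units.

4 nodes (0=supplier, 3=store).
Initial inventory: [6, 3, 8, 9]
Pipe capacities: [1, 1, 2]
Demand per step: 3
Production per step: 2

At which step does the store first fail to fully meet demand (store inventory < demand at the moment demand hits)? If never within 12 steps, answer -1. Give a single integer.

Step 1: demand=3,sold=3 ship[2->3]=2 ship[1->2]=1 ship[0->1]=1 prod=2 -> [7 3 7 8]
Step 2: demand=3,sold=3 ship[2->3]=2 ship[1->2]=1 ship[0->1]=1 prod=2 -> [8 3 6 7]
Step 3: demand=3,sold=3 ship[2->3]=2 ship[1->2]=1 ship[0->1]=1 prod=2 -> [9 3 5 6]
Step 4: demand=3,sold=3 ship[2->3]=2 ship[1->2]=1 ship[0->1]=1 prod=2 -> [10 3 4 5]
Step 5: demand=3,sold=3 ship[2->3]=2 ship[1->2]=1 ship[0->1]=1 prod=2 -> [11 3 3 4]
Step 6: demand=3,sold=3 ship[2->3]=2 ship[1->2]=1 ship[0->1]=1 prod=2 -> [12 3 2 3]
Step 7: demand=3,sold=3 ship[2->3]=2 ship[1->2]=1 ship[0->1]=1 prod=2 -> [13 3 1 2]
Step 8: demand=3,sold=2 ship[2->3]=1 ship[1->2]=1 ship[0->1]=1 prod=2 -> [14 3 1 1]
Step 9: demand=3,sold=1 ship[2->3]=1 ship[1->2]=1 ship[0->1]=1 prod=2 -> [15 3 1 1]
Step 10: demand=3,sold=1 ship[2->3]=1 ship[1->2]=1 ship[0->1]=1 prod=2 -> [16 3 1 1]
Step 11: demand=3,sold=1 ship[2->3]=1 ship[1->2]=1 ship[0->1]=1 prod=2 -> [17 3 1 1]
Step 12: demand=3,sold=1 ship[2->3]=1 ship[1->2]=1 ship[0->1]=1 prod=2 -> [18 3 1 1]
First stockout at step 8

8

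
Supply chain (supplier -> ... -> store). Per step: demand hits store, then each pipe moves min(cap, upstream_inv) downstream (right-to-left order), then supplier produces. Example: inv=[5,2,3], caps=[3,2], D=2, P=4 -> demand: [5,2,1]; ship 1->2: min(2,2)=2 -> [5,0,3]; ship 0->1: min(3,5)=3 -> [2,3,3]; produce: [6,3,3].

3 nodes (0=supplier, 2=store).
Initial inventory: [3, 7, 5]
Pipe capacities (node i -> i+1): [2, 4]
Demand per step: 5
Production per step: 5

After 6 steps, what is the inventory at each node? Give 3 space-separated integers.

Step 1: demand=5,sold=5 ship[1->2]=4 ship[0->1]=2 prod=5 -> inv=[6 5 4]
Step 2: demand=5,sold=4 ship[1->2]=4 ship[0->1]=2 prod=5 -> inv=[9 3 4]
Step 3: demand=5,sold=4 ship[1->2]=3 ship[0->1]=2 prod=5 -> inv=[12 2 3]
Step 4: demand=5,sold=3 ship[1->2]=2 ship[0->1]=2 prod=5 -> inv=[15 2 2]
Step 5: demand=5,sold=2 ship[1->2]=2 ship[0->1]=2 prod=5 -> inv=[18 2 2]
Step 6: demand=5,sold=2 ship[1->2]=2 ship[0->1]=2 prod=5 -> inv=[21 2 2]

21 2 2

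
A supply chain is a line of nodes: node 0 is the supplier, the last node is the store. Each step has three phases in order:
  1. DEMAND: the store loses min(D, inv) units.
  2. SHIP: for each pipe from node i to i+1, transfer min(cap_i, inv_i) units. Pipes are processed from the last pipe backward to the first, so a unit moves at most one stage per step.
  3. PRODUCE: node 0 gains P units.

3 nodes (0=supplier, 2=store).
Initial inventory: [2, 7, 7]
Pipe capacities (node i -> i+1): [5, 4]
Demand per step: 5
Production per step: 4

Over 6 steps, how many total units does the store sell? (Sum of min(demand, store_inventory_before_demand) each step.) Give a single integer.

Step 1: sold=5 (running total=5) -> [4 5 6]
Step 2: sold=5 (running total=10) -> [4 5 5]
Step 3: sold=5 (running total=15) -> [4 5 4]
Step 4: sold=4 (running total=19) -> [4 5 4]
Step 5: sold=4 (running total=23) -> [4 5 4]
Step 6: sold=4 (running total=27) -> [4 5 4]

Answer: 27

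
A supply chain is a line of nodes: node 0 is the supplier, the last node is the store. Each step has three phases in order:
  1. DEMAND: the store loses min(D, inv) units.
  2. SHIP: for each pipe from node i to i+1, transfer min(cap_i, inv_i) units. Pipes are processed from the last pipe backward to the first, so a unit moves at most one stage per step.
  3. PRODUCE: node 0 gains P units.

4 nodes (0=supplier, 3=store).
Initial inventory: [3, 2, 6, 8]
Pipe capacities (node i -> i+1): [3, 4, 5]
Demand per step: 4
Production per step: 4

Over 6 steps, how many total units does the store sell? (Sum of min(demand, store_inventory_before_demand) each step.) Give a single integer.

Answer: 24

Derivation:
Step 1: sold=4 (running total=4) -> [4 3 3 9]
Step 2: sold=4 (running total=8) -> [5 3 3 8]
Step 3: sold=4 (running total=12) -> [6 3 3 7]
Step 4: sold=4 (running total=16) -> [7 3 3 6]
Step 5: sold=4 (running total=20) -> [8 3 3 5]
Step 6: sold=4 (running total=24) -> [9 3 3 4]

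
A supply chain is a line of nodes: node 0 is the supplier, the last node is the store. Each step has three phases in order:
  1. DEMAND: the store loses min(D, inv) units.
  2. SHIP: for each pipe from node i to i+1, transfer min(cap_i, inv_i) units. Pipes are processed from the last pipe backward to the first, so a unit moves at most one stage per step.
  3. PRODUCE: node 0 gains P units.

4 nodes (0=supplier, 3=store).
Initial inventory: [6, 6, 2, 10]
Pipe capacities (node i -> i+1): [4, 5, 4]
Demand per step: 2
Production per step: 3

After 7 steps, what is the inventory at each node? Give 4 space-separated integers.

Step 1: demand=2,sold=2 ship[2->3]=2 ship[1->2]=5 ship[0->1]=4 prod=3 -> inv=[5 5 5 10]
Step 2: demand=2,sold=2 ship[2->3]=4 ship[1->2]=5 ship[0->1]=4 prod=3 -> inv=[4 4 6 12]
Step 3: demand=2,sold=2 ship[2->3]=4 ship[1->2]=4 ship[0->1]=4 prod=3 -> inv=[3 4 6 14]
Step 4: demand=2,sold=2 ship[2->3]=4 ship[1->2]=4 ship[0->1]=3 prod=3 -> inv=[3 3 6 16]
Step 5: demand=2,sold=2 ship[2->3]=4 ship[1->2]=3 ship[0->1]=3 prod=3 -> inv=[3 3 5 18]
Step 6: demand=2,sold=2 ship[2->3]=4 ship[1->2]=3 ship[0->1]=3 prod=3 -> inv=[3 3 4 20]
Step 7: demand=2,sold=2 ship[2->3]=4 ship[1->2]=3 ship[0->1]=3 prod=3 -> inv=[3 3 3 22]

3 3 3 22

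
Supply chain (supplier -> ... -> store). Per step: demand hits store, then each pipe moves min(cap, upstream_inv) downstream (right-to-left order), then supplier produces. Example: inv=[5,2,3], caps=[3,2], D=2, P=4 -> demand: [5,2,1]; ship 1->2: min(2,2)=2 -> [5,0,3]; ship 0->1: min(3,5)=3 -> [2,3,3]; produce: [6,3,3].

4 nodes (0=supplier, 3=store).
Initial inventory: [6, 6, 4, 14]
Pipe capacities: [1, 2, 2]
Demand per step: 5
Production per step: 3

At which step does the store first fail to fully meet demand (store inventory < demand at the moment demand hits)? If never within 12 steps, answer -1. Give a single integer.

Step 1: demand=5,sold=5 ship[2->3]=2 ship[1->2]=2 ship[0->1]=1 prod=3 -> [8 5 4 11]
Step 2: demand=5,sold=5 ship[2->3]=2 ship[1->2]=2 ship[0->1]=1 prod=3 -> [10 4 4 8]
Step 3: demand=5,sold=5 ship[2->3]=2 ship[1->2]=2 ship[0->1]=1 prod=3 -> [12 3 4 5]
Step 4: demand=5,sold=5 ship[2->3]=2 ship[1->2]=2 ship[0->1]=1 prod=3 -> [14 2 4 2]
Step 5: demand=5,sold=2 ship[2->3]=2 ship[1->2]=2 ship[0->1]=1 prod=3 -> [16 1 4 2]
Step 6: demand=5,sold=2 ship[2->3]=2 ship[1->2]=1 ship[0->1]=1 prod=3 -> [18 1 3 2]
Step 7: demand=5,sold=2 ship[2->3]=2 ship[1->2]=1 ship[0->1]=1 prod=3 -> [20 1 2 2]
Step 8: demand=5,sold=2 ship[2->3]=2 ship[1->2]=1 ship[0->1]=1 prod=3 -> [22 1 1 2]
Step 9: demand=5,sold=2 ship[2->3]=1 ship[1->2]=1 ship[0->1]=1 prod=3 -> [24 1 1 1]
Step 10: demand=5,sold=1 ship[2->3]=1 ship[1->2]=1 ship[0->1]=1 prod=3 -> [26 1 1 1]
Step 11: demand=5,sold=1 ship[2->3]=1 ship[1->2]=1 ship[0->1]=1 prod=3 -> [28 1 1 1]
Step 12: demand=5,sold=1 ship[2->3]=1 ship[1->2]=1 ship[0->1]=1 prod=3 -> [30 1 1 1]
First stockout at step 5

5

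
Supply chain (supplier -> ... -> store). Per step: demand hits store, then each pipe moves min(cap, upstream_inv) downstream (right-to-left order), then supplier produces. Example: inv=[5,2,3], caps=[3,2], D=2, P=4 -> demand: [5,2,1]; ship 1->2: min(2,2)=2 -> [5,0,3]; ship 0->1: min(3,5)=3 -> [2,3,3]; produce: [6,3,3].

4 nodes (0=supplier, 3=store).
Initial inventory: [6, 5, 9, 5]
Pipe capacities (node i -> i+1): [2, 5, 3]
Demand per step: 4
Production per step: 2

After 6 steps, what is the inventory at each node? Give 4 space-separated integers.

Step 1: demand=4,sold=4 ship[2->3]=3 ship[1->2]=5 ship[0->1]=2 prod=2 -> inv=[6 2 11 4]
Step 2: demand=4,sold=4 ship[2->3]=3 ship[1->2]=2 ship[0->1]=2 prod=2 -> inv=[6 2 10 3]
Step 3: demand=4,sold=3 ship[2->3]=3 ship[1->2]=2 ship[0->1]=2 prod=2 -> inv=[6 2 9 3]
Step 4: demand=4,sold=3 ship[2->3]=3 ship[1->2]=2 ship[0->1]=2 prod=2 -> inv=[6 2 8 3]
Step 5: demand=4,sold=3 ship[2->3]=3 ship[1->2]=2 ship[0->1]=2 prod=2 -> inv=[6 2 7 3]
Step 6: demand=4,sold=3 ship[2->3]=3 ship[1->2]=2 ship[0->1]=2 prod=2 -> inv=[6 2 6 3]

6 2 6 3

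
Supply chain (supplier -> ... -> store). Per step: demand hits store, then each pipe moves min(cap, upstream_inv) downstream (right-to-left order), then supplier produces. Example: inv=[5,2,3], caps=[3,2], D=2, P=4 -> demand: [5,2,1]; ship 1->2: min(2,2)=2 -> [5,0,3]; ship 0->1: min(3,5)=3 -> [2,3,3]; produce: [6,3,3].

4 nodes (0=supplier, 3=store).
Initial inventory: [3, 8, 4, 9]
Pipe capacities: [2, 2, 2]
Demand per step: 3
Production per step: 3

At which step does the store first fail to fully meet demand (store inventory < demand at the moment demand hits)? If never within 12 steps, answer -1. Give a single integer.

Step 1: demand=3,sold=3 ship[2->3]=2 ship[1->2]=2 ship[0->1]=2 prod=3 -> [4 8 4 8]
Step 2: demand=3,sold=3 ship[2->3]=2 ship[1->2]=2 ship[0->1]=2 prod=3 -> [5 8 4 7]
Step 3: demand=3,sold=3 ship[2->3]=2 ship[1->2]=2 ship[0->1]=2 prod=3 -> [6 8 4 6]
Step 4: demand=3,sold=3 ship[2->3]=2 ship[1->2]=2 ship[0->1]=2 prod=3 -> [7 8 4 5]
Step 5: demand=3,sold=3 ship[2->3]=2 ship[1->2]=2 ship[0->1]=2 prod=3 -> [8 8 4 4]
Step 6: demand=3,sold=3 ship[2->3]=2 ship[1->2]=2 ship[0->1]=2 prod=3 -> [9 8 4 3]
Step 7: demand=3,sold=3 ship[2->3]=2 ship[1->2]=2 ship[0->1]=2 prod=3 -> [10 8 4 2]
Step 8: demand=3,sold=2 ship[2->3]=2 ship[1->2]=2 ship[0->1]=2 prod=3 -> [11 8 4 2]
Step 9: demand=3,sold=2 ship[2->3]=2 ship[1->2]=2 ship[0->1]=2 prod=3 -> [12 8 4 2]
Step 10: demand=3,sold=2 ship[2->3]=2 ship[1->2]=2 ship[0->1]=2 prod=3 -> [13 8 4 2]
Step 11: demand=3,sold=2 ship[2->3]=2 ship[1->2]=2 ship[0->1]=2 prod=3 -> [14 8 4 2]
Step 12: demand=3,sold=2 ship[2->3]=2 ship[1->2]=2 ship[0->1]=2 prod=3 -> [15 8 4 2]
First stockout at step 8

8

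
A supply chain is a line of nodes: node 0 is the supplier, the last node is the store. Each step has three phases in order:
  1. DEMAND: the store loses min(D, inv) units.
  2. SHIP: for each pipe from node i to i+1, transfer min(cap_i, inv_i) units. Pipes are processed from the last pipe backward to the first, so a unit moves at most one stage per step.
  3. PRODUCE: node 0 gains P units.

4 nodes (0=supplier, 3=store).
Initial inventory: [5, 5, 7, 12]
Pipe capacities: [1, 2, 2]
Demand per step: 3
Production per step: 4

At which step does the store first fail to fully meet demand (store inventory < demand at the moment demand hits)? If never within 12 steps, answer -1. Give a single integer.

Step 1: demand=3,sold=3 ship[2->3]=2 ship[1->2]=2 ship[0->1]=1 prod=4 -> [8 4 7 11]
Step 2: demand=3,sold=3 ship[2->3]=2 ship[1->2]=2 ship[0->1]=1 prod=4 -> [11 3 7 10]
Step 3: demand=3,sold=3 ship[2->3]=2 ship[1->2]=2 ship[0->1]=1 prod=4 -> [14 2 7 9]
Step 4: demand=3,sold=3 ship[2->3]=2 ship[1->2]=2 ship[0->1]=1 prod=4 -> [17 1 7 8]
Step 5: demand=3,sold=3 ship[2->3]=2 ship[1->2]=1 ship[0->1]=1 prod=4 -> [20 1 6 7]
Step 6: demand=3,sold=3 ship[2->3]=2 ship[1->2]=1 ship[0->1]=1 prod=4 -> [23 1 5 6]
Step 7: demand=3,sold=3 ship[2->3]=2 ship[1->2]=1 ship[0->1]=1 prod=4 -> [26 1 4 5]
Step 8: demand=3,sold=3 ship[2->3]=2 ship[1->2]=1 ship[0->1]=1 prod=4 -> [29 1 3 4]
Step 9: demand=3,sold=3 ship[2->3]=2 ship[1->2]=1 ship[0->1]=1 prod=4 -> [32 1 2 3]
Step 10: demand=3,sold=3 ship[2->3]=2 ship[1->2]=1 ship[0->1]=1 prod=4 -> [35 1 1 2]
Step 11: demand=3,sold=2 ship[2->3]=1 ship[1->2]=1 ship[0->1]=1 prod=4 -> [38 1 1 1]
Step 12: demand=3,sold=1 ship[2->3]=1 ship[1->2]=1 ship[0->1]=1 prod=4 -> [41 1 1 1]
First stockout at step 11

11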